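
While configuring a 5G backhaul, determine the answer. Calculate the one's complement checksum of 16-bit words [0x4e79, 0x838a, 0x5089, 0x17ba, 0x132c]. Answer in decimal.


Given words: [0x4e79, 0x838a, 0x5089, 0x17ba, 0x132c]
Step 1: Sum all words
Raw sum = 20089 + 33674 + 20617 + 6074 + 4908 = 85362
Step 2: Fold carry: (19826 + 1) = 19827
One's complement = ~19827 & 0xFFFF = 45708

45708


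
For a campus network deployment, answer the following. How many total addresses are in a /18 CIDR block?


Given: CIDR prefix /18
Host bits = 32 - 18 = 14
Total addresses = 2^14 = 16384

16384


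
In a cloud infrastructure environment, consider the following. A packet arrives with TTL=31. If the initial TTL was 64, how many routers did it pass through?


Given: initial TTL = 64, received TTL = 31
Hops = initial TTL - received TTL
Hops = 64 - 31 = 33

33


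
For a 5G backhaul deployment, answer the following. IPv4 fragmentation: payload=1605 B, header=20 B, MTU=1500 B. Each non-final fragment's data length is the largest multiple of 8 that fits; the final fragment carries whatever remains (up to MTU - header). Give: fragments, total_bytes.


Max data per non-final fragment = floor((MTU - header)/8)*8 = floor((1500 - 20)/8)*8 = floor(1480/8)*8 = 1480 B
Final fragment needs no 8-byte alignment: it can carry up to MTU - header = 1480 B
Non-final fragments needed = ceil((payload - 1480) / 1480) = ceil(125/1480) = ceil(0.0845) = 1
Number of fragments = 1 + 1 = 2
Fragment sizes (data): 1 * 1480 B + 125 B (last, 125 <= 1480 OK)
Total bytes sent = payload + n_frags * header = 1605 + 2*20 = 1605 + 40 = 1645 B

2, 1645


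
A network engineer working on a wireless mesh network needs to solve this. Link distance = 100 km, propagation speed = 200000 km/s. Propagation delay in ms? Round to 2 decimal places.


Given: distance = 100 km, speed = 200000 km/s
Delay = distance / speed = 100 / 200000 seconds
Delay in ms = 100 * 1000 / 200000
Delay = 0.5000 ms
Rounded to 2 dp = 0.50 ms

0.50


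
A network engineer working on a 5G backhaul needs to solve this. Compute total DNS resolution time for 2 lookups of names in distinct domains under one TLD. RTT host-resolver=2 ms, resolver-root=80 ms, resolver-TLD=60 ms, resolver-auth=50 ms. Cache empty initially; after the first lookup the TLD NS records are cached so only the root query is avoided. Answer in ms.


Lookup 1 (cold cache): local + root + TLD + auth = 2 + 80 + 60 + 50 = 192 ms
Lookups 2..2 (TLD NS cached -> skip root; new domain -> still ask TLD and auth): local + TLD + auth = 2 + 60 + 50 = 112 ms each
Remaining 1 lookups: 1 * 112 = 112 ms
Total = 192 + 112 = 304 ms

304


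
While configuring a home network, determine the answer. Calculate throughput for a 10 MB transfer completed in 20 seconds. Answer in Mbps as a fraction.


Given: file = 10 MB, time = 20 s
File in Mb = 10 * 8 = 80 Mb
Throughput = 80 / 20 Mbps
Throughput = 4 Mbps

4


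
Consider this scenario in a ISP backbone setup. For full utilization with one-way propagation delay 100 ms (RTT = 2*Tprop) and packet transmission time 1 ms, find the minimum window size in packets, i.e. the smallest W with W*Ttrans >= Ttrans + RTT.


Given: Ttrans = 1 ms, RTT = 200 ms (= 2 * Tprop, Tprop = 100 ms)
Time until first ACK returns = Ttrans + RTT = 1 + 200 = 201 ms
Need W * Ttrans >= Ttrans + RTT  ->  W >= (Ttrans + RTT) / Ttrans
(Ttrans + RTT) / Ttrans = 201 / 1 = 201
W_min = ceil(201) = 201

201


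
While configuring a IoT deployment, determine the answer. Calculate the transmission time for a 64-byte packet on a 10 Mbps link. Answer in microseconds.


Given: packet = 64 bytes, bandwidth = 10 Mbps
Packet in bits = 64 * 8 = 512 bits
Bandwidth = 10 * 10^6 = 10000000 bps
Time = 512 / 10000000 seconds
Time in us = 512 * 10^6 / 10000000 = 51.2

51.2


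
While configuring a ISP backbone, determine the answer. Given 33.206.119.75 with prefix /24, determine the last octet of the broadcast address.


Given: IP = 33.206.119.75, prefix = /24
Host bits = 32 - 24 = 8
Network last octet = 75 AND mask = 0
Host part size = 2^8 - 1 = 255
Broadcast last octet = 0 OR 255 = 255

255


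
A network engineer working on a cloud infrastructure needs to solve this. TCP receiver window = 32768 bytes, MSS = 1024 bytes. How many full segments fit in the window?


Given: RWND = 32768 bytes, MSS = 1024 bytes
Full segments = floor(RWND / MSS)
Full segments = floor(32768 / 1024)
Full segments = floor(32.0) = 32

32


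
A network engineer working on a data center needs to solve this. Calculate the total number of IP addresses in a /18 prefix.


Given: CIDR prefix /18
Host bits = 32 - 18 = 14
Total addresses = 2^14 = 16384

16384


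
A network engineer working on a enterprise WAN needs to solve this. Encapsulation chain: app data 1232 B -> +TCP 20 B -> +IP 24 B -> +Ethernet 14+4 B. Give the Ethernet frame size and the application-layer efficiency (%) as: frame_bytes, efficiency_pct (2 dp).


TCP segment = 1232 + 20 = 1252 B
IP packet = 1252 + 24 = 1276 B
Ethernet frame = 1276 + 14 + 4 = 1294 B
Efficiency = app / frame = 1232 / 1294 = 0.952087 = 95.2087% -> 95.21% (2 dp)

1294, 95.21


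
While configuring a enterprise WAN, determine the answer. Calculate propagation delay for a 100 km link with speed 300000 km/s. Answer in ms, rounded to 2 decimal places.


Given: distance = 100 km, speed = 300000 km/s
Delay = distance / speed = 100 / 300000 seconds
Delay in ms = 100 * 1000 / 300000
Delay = 0.3333 ms
Rounded to 2 dp = 0.33 ms

0.33


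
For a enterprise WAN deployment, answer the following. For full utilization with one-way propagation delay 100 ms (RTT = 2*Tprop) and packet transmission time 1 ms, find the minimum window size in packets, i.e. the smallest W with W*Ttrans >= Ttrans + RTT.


Given: Ttrans = 1 ms, RTT = 200 ms (= 2 * Tprop, Tprop = 100 ms)
Time until first ACK returns = Ttrans + RTT = 1 + 200 = 201 ms
Need W * Ttrans >= Ttrans + RTT  ->  W >= (Ttrans + RTT) / Ttrans
(Ttrans + RTT) / Ttrans = 201 / 1 = 201
W_min = ceil(201) = 201

201


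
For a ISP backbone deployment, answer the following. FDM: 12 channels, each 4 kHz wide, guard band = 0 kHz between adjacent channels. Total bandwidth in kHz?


Given: 12 channels, 4 kHz each, guard = 0 kHz
Channel bandwidth = 12 * 4 = 48 kHz
Guard bands = 11 gaps * 0 kHz = 0 kHz
Total = 48 + 0 = 48 kHz

48


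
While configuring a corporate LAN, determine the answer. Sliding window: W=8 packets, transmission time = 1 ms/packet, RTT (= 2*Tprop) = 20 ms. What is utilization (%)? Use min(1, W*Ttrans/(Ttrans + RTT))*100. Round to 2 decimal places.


Given: W = 8, Ttrans = 1 ms, RTT = 20 ms (= 2 * Tprop, Tprop = 10 ms)
Cycle time = Ttrans + RTT = 1 + 20 = 21 ms (first packet sent until its ACK returns)
W * Ttrans = 8 * 1 = 8 ms of sending per cycle
W * Ttrans / (Ttrans + RTT) = 8 / 21 = 0.380952
U = min(1, 0.380952) = 0.380952
U% = 38.10%

38.10


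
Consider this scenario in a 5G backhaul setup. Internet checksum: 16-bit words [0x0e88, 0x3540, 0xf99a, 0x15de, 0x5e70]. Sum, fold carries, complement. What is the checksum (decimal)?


Given words: [0x0e88, 0x3540, 0xf99a, 0x15de, 0x5e70]
Step 1: Sum all words
Raw sum = 3720 + 13632 + 63898 + 5598 + 24176 = 111024
Step 2: Fold carry: (45488 + 1) = 45489
One's complement = ~45489 & 0xFFFF = 20046

20046


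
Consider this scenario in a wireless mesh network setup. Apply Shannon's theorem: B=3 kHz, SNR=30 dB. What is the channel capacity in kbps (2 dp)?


Given: B = 3 kHz, SNR = 30 dB
SNR linear = 10^(30/10) = 1000
1 + SNR = 1001
log2(1001) = 9.9672262588
C = 3 * 1000 * 9.9672262588 = 29901.6788 bps
C = 29.901679 kbps -> 29.90 kbps (2 dp)

29.90


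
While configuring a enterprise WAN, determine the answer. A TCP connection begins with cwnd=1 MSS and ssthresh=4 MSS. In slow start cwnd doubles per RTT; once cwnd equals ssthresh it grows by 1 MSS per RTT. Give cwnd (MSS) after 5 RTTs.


RTT 0: cwnd = 1 MSS (initial)
RTT 1: cwnd = 2 MSS (slow start, doubled)
RTT 2: cwnd = 4 MSS (slow start, doubled)
RTT 3: cwnd = 5 MSS (congestion avoidance, +1)
RTT 4: cwnd = 6 MSS (congestion avoidance, +1)
RTT 5: cwnd = 7 MSS (congestion avoidance, +1)

7


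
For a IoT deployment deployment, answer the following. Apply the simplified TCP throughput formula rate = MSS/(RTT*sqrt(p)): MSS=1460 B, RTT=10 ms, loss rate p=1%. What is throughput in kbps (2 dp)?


Given: MSS = 1460 bytes, RTT = 10 ms, loss = 1%
RTT in seconds = 10 / 1000 = 0.01
Loss rate = 1% = 0.01
sqrt(loss) = sqrt(0.01) = 0.1
Throughput (bytes/s) = 1460 / (0.01 * 0.1) = 1460000.0000
Throughput (kbps) = 1460000.0000 * 8 / 1000 = 11680.000000 -> 11680.00 kbps (2 dp)

11680.00


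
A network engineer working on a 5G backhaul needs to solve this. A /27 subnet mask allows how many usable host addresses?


Given: subnet mask /27
Host bits = 32 - 27 = 5
Total addresses = 2^5 = 32
Usable hosts = 32 - 2 (network + broadcast) = 30

30


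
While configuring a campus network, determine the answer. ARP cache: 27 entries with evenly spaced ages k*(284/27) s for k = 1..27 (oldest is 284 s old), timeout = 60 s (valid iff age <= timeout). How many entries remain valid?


Ages are k * 284/27 s for k = 1..27 (spacing = 10.5185 s).
Entry k is valid iff k * 284/27 <= 60 iff k <= 27 * 60 / 284 = 5.7042
n_valid = floor(5.7042) = 5
(n_stale = 27 - 5 = 22)

5


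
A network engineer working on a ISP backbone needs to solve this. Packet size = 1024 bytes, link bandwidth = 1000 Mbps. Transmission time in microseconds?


Given: packet = 1024 bytes, bandwidth = 1000 Mbps
Packet in bits = 1024 * 8 = 8192 bits
Bandwidth = 1000 * 10^6 = 1000000000 bps
Time = 8192 / 1000000000 seconds
Time in us = 8192 * 10^6 / 1000000000 = 8.192

8.192


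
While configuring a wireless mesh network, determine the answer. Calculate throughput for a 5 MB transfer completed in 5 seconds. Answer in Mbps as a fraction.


Given: file = 5 MB, time = 5 s
File in Mb = 5 * 8 = 40 Mb
Throughput = 40 / 5 Mbps
Throughput = 8 Mbps

8


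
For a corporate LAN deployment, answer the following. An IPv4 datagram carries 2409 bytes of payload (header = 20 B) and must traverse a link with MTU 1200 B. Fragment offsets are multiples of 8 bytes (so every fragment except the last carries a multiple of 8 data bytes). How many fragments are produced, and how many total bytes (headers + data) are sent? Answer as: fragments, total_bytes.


Max data per non-final fragment = floor((MTU - header)/8)*8 = floor((1200 - 20)/8)*8 = floor(1180/8)*8 = 1176 B
Final fragment needs no 8-byte alignment: it can carry up to MTU - header = 1180 B
Non-final fragments needed = ceil((payload - 1180) / 1176) = ceil(1229/1176) = ceil(1.0451) = 2
Number of fragments = 2 + 1 = 3
Fragment sizes (data): 2 * 1176 B + 57 B (last, 57 <= 1180 OK)
Total bytes sent = payload + n_frags * header = 2409 + 3*20 = 2409 + 60 = 2469 B

3, 2469


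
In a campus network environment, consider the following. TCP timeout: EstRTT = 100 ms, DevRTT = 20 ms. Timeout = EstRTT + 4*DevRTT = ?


Given: EstRTT = 100 ms, DevRTT = 20 ms
Timeout = EstRTT + 4 * DevRTT
4 * DevRTT = 4 * 20 = 80
Timeout = 100 + 80 = 180 ms

180


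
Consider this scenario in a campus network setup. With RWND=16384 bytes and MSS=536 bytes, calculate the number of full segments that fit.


Given: RWND = 16384 bytes, MSS = 536 bytes
Full segments = floor(RWND / MSS)
Full segments = floor(16384 / 536)
Full segments = floor(30.5672) = 30

30


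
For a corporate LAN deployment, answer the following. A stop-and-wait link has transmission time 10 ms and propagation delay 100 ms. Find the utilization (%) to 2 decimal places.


Given: Ttrans = 10 ms, Tprop = 100 ms
RTT = 2 * Tprop = 2 * 100 = 200 ms
U = Ttrans / (Ttrans + RTT)
U = 10 / (10 + 200)
U = 10 / 210 = 0.047619
U% = 4.76%

4.76


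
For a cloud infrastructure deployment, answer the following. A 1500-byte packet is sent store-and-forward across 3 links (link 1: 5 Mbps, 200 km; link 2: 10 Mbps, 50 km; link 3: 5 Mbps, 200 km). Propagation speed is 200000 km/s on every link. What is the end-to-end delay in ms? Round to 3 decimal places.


Packet = 1500 bytes = 12000 bits. Store-and-forward: sum (t_trans + t_prop) per link.
Link 1: t_trans = 12000/(5*10^6) s = 2.4000 ms; t_prop = 200/200000 s = 1.0000 ms; subtotal = 3.4000 ms
Link 2: t_trans = 12000/(10*10^6) s = 1.2000 ms; t_prop = 50/200000 s = 0.2500 ms; subtotal = 1.4500 ms
Link 3: t_trans = 12000/(5*10^6) s = 2.4000 ms; t_prop = 200/200000 s = 1.0000 ms; subtotal = 3.4000 ms
End-to-end = 3.4000 + 1.4500 + 3.4000 = 8.2500 ms -> 8.250 ms (3 dp)

8.250


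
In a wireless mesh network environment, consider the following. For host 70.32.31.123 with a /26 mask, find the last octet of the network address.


Given: IP = 70.32.31.123, prefix = /26
Subnet mask = 255.255.255.192
Last octet of IP: 123
Last octet of mask: 192
Network last octet = 123 AND 192 = 64

64


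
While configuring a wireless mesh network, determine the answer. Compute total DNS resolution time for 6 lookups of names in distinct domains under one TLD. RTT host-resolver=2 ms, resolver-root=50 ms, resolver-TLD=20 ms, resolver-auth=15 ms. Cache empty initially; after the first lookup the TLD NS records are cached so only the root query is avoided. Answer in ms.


Lookup 1 (cold cache): local + root + TLD + auth = 2 + 50 + 20 + 15 = 87 ms
Lookups 2..6 (TLD NS cached -> skip root; new domain -> still ask TLD and auth): local + TLD + auth = 2 + 20 + 15 = 37 ms each
Remaining 5 lookups: 5 * 37 = 185 ms
Total = 87 + 185 = 272 ms

272


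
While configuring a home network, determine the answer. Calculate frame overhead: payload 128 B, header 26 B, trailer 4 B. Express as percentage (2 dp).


Given: payload = 128 B, header = 26 B, trailer = 4 B
Overhead bytes = header + trailer = 26 + 4 = 30
Total frame = payload + overhead = 128 + 30 = 158
Overhead % = 30 / 158 * 100 = 18.9873% -> 18.99% (2 dp)

18.99


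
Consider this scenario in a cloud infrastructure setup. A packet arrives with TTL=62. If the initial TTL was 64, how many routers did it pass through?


Given: initial TTL = 64, received TTL = 62
Hops = initial TTL - received TTL
Hops = 64 - 62 = 2

2


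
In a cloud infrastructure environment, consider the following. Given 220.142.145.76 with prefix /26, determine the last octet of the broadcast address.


Given: IP = 220.142.145.76, prefix = /26
Host bits = 32 - 26 = 6
Network last octet = 76 AND mask = 64
Host part size = 2^6 - 1 = 63
Broadcast last octet = 64 OR 63 = 127

127


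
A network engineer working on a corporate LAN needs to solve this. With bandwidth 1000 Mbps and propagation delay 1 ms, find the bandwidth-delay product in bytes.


Given: bandwidth = 1000 Mbps, delay = 1 ms
BDP in bits = 1000 * 10^6 * 1 / 1000
BDP in bits = 1000000
BDP in bytes = 1000000 / 8 = 125000

125000


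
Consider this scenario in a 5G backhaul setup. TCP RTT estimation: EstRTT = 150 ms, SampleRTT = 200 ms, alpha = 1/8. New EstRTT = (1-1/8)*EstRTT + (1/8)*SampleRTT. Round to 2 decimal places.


Given: EstRTT = 150 ms, SampleRTT = 200 ms, alpha = 1/8
New EstRTT = (1 - alpha) * EstRTT + alpha * SampleRTT
(7/8) * 150 = 131.25
(1/8) * 200 = 25
New EstRTT = 131.25 + 25 = 156.25 ms -> 156.25 ms (2 dp)

156.25


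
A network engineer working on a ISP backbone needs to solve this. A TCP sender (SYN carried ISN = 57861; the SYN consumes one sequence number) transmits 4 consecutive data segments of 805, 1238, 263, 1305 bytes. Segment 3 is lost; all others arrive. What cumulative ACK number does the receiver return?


SYN uses sequence number 57861; first data byte = ISN + 1 = 57862.
Segment 1: SEQ = 57862, len = 805 B, covers [57862, 58666]
Segment 2: SEQ = 58667, len = 1238 B, covers [58667, 59904]
Segment 3: SEQ = 59905, len = 263 B, covers [59905, 60167] [LOST]
Segment 4: SEQ = 60168, len = 1305 B, covers [60168, 61472]
In-order data received: bytes [57862, 59904] (segments 1..2).
Segment 3 missing -> gap begins at byte 59905; later segments buffered out of order.
Cumulative ACK = next expected in-order byte = 57862 + 805 + 1238 = 59905

59905


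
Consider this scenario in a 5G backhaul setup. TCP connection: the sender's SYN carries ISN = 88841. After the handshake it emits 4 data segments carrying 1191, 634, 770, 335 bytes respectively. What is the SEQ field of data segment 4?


The SYN occupies sequence number ISN = 88841, so the first data byte is ISN + 1 = 88842.
SEQ of data segment i = (ISN + 1) + sum of payload sizes of segments 1..i-1.
Segment 1: SEQ = 88842, payload = 1191 bytes
Segment 2: SEQ = 90033, payload = 634 bytes
Segment 3: SEQ = 90667, payload = 770 bytes
Segment 4: SEQ = 91437, payload = 335 bytes
SEQ of segment 4 = 88842 + 1191 + 634 + 770 = 91437

91437


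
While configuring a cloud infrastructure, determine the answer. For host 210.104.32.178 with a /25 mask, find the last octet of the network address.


Given: IP = 210.104.32.178, prefix = /25
Subnet mask = 255.255.255.128
Last octet of IP: 178
Last octet of mask: 128
Network last octet = 178 AND 128 = 128

128


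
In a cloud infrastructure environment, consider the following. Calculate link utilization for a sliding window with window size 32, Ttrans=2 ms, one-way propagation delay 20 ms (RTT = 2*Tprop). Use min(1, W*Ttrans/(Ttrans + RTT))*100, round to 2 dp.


Given: W = 32, Ttrans = 2 ms, RTT = 40 ms (= 2 * Tprop, Tprop = 20 ms)
Cycle time = Ttrans + RTT = 2 + 40 = 42 ms (first packet sent until its ACK returns)
W * Ttrans = 32 * 2 = 64 ms of sending per cycle
W * Ttrans / (Ttrans + RTT) = 64 / 42 = 1.523810
U = min(1, 1.523810) = 1.000000
U% = 100.00%

100.00


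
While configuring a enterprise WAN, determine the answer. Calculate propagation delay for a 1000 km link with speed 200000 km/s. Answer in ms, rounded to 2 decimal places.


Given: distance = 1000 km, speed = 200000 km/s
Delay = distance / speed = 1000 / 200000 seconds
Delay in ms = 1000 * 1000 / 200000
Delay = 5.0000 ms
Rounded to 2 dp = 5.00 ms

5.00


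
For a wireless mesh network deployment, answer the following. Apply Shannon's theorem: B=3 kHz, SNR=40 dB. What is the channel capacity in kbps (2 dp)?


Given: B = 3 kHz, SNR = 40 dB
SNR linear = 10^(40/10) = 10000
1 + SNR = 10001
log2(10001) = 13.2878566418
C = 3 * 1000 * 13.2878566418 = 39863.5699 bps
C = 39.863570 kbps -> 39.86 kbps (2 dp)

39.86


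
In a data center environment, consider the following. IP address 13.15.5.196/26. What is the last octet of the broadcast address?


Given: IP = 13.15.5.196, prefix = /26
Host bits = 32 - 26 = 6
Network last octet = 196 AND mask = 192
Host part size = 2^6 - 1 = 63
Broadcast last octet = 192 OR 63 = 255

255


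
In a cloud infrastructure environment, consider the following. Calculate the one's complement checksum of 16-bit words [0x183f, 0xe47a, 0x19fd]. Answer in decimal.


Given words: [0x183f, 0xe47a, 0x19fd]
Step 1: Sum all words
Raw sum = 6207 + 58490 + 6653 = 71350
Step 2: Fold carry: (5814 + 1) = 5815
One's complement = ~5815 & 0xFFFF = 59720

59720


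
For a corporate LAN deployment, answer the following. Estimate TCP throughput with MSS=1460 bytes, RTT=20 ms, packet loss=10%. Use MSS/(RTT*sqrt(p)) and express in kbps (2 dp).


Given: MSS = 1460 bytes, RTT = 20 ms, loss = 10%
RTT in seconds = 20 / 1000 = 0.02
Loss rate = 10% = 0.1
sqrt(loss) = sqrt(0.1) = 0.316227766017
Throughput (bytes/s) = 1460 / (0.02 * 0.316227766017) = 230846.2692
Throughput (kbps) = 230846.2692 * 8 / 1000 = 1846.770154 -> 1846.77 kbps (2 dp)

1846.77


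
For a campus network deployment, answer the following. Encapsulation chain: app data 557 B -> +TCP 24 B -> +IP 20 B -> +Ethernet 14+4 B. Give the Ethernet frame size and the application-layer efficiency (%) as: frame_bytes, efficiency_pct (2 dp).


TCP segment = 557 + 24 = 581 B
IP packet = 581 + 20 = 601 B
Ethernet frame = 601 + 14 + 4 = 619 B
Efficiency = app / frame = 557 / 619 = 0.899838 = 89.9838% -> 89.98% (2 dp)

619, 89.98


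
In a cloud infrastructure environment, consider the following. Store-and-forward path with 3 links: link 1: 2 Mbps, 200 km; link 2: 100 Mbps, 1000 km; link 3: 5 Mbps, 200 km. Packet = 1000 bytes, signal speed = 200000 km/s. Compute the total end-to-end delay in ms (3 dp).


Packet = 1000 bytes = 8000 bits. Store-and-forward: sum (t_trans + t_prop) per link.
Link 1: t_trans = 8000/(2*10^6) s = 4.0000 ms; t_prop = 200/200000 s = 1.0000 ms; subtotal = 5.0000 ms
Link 2: t_trans = 8000/(100*10^6) s = 0.0800 ms; t_prop = 1000/200000 s = 5.0000 ms; subtotal = 5.0800 ms
Link 3: t_trans = 8000/(5*10^6) s = 1.6000 ms; t_prop = 200/200000 s = 1.0000 ms; subtotal = 2.6000 ms
End-to-end = 5.0000 + 5.0800 + 2.6000 = 12.6800 ms -> 12.680 ms (3 dp)

12.680


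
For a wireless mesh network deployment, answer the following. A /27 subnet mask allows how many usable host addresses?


Given: subnet mask /27
Host bits = 32 - 27 = 5
Total addresses = 2^5 = 32
Usable hosts = 32 - 2 (network + broadcast) = 30

30


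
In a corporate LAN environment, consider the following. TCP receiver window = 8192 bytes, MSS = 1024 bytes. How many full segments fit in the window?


Given: RWND = 8192 bytes, MSS = 1024 bytes
Full segments = floor(RWND / MSS)
Full segments = floor(8192 / 1024)
Full segments = floor(8.0) = 8

8


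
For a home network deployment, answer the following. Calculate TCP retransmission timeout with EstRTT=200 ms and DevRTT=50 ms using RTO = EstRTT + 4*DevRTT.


Given: EstRTT = 200 ms, DevRTT = 50 ms
Timeout = EstRTT + 4 * DevRTT
4 * DevRTT = 4 * 50 = 200
Timeout = 200 + 200 = 400 ms

400


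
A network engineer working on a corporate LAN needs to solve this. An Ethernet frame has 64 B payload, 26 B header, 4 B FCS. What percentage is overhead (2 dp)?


Given: payload = 64 B, header = 26 B, trailer = 4 B
Overhead bytes = header + trailer = 26 + 4 = 30
Total frame = payload + overhead = 64 + 30 = 94
Overhead % = 30 / 94 * 100 = 31.9149% -> 31.91% (2 dp)

31.91


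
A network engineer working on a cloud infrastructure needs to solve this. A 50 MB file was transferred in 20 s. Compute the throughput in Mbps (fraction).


Given: file = 50 MB, time = 20 s
File in Mb = 50 * 8 = 400 Mb
Throughput = 400 / 20 Mbps
Throughput = 20 Mbps

20


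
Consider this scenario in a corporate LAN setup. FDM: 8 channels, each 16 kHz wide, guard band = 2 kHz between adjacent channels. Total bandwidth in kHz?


Given: 8 channels, 16 kHz each, guard = 2 kHz
Channel bandwidth = 8 * 16 = 128 kHz
Guard bands = 7 gaps * 2 kHz = 14 kHz
Total = 128 + 14 = 142 kHz

142


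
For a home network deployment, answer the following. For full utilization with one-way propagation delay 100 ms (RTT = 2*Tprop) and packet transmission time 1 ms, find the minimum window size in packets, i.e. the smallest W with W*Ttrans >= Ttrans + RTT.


Given: Ttrans = 1 ms, RTT = 200 ms (= 2 * Tprop, Tprop = 100 ms)
Time until first ACK returns = Ttrans + RTT = 1 + 200 = 201 ms
Need W * Ttrans >= Ttrans + RTT  ->  W >= (Ttrans + RTT) / Ttrans
(Ttrans + RTT) / Ttrans = 201 / 1 = 201
W_min = ceil(201) = 201

201


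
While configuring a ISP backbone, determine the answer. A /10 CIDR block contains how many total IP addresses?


Given: CIDR prefix /10
Host bits = 32 - 10 = 22
Total addresses = 2^22 = 4194304

4194304


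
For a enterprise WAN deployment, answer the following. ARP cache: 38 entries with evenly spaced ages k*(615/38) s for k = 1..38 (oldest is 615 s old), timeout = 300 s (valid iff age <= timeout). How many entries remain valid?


Ages are k * 615/38 s for k = 1..38 (spacing = 16.1842 s).
Entry k is valid iff k * 615/38 <= 300 iff k <= 38 * 300 / 615 = 18.5366
n_valid = floor(18.5366) = 18
(n_stale = 38 - 18 = 20)

18


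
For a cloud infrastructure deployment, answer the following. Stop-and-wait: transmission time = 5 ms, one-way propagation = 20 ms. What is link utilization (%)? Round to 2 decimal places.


Given: Ttrans = 5 ms, Tprop = 20 ms
RTT = 2 * Tprop = 2 * 20 = 40 ms
U = Ttrans / (Ttrans + RTT)
U = 5 / (5 + 40)
U = 5 / 45 = 0.111111
U% = 11.11%

11.11


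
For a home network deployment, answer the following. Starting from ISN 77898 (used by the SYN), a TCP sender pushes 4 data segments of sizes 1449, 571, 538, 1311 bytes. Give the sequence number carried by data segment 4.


The SYN occupies sequence number ISN = 77898, so the first data byte is ISN + 1 = 77899.
SEQ of data segment i = (ISN + 1) + sum of payload sizes of segments 1..i-1.
Segment 1: SEQ = 77899, payload = 1449 bytes
Segment 2: SEQ = 79348, payload = 571 bytes
Segment 3: SEQ = 79919, payload = 538 bytes
Segment 4: SEQ = 80457, payload = 1311 bytes
SEQ of segment 4 = 77899 + 1449 + 571 + 538 = 80457

80457


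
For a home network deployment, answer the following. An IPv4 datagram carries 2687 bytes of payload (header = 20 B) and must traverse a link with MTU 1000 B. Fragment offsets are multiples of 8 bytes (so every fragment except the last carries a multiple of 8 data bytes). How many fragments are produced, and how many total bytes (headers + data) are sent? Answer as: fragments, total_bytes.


Max data per non-final fragment = floor((MTU - header)/8)*8 = floor((1000 - 20)/8)*8 = floor(980/8)*8 = 976 B
Final fragment needs no 8-byte alignment: it can carry up to MTU - header = 980 B
Non-final fragments needed = ceil((payload - 980) / 976) = ceil(1707/976) = ceil(1.7490) = 2
Number of fragments = 2 + 1 = 3
Fragment sizes (data): 2 * 976 B + 735 B (last, 735 <= 980 OK)
Total bytes sent = payload + n_frags * header = 2687 + 3*20 = 2687 + 60 = 2747 B

3, 2747


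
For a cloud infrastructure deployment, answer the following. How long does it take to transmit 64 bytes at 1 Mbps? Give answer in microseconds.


Given: packet = 64 bytes, bandwidth = 1 Mbps
Packet in bits = 64 * 8 = 512 bits
Bandwidth = 1 * 10^6 = 1000000 bps
Time = 512 / 1000000 seconds
Time in us = 512 * 10^6 / 1000000 = 512

512


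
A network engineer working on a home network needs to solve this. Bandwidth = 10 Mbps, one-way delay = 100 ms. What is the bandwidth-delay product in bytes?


Given: bandwidth = 10 Mbps, delay = 100 ms
BDP in bits = 10 * 10^6 * 100 / 1000
BDP in bits = 1000000
BDP in bytes = 1000000 / 8 = 125000

125000


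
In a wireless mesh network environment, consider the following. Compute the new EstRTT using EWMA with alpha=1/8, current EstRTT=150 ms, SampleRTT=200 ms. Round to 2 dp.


Given: EstRTT = 150 ms, SampleRTT = 200 ms, alpha = 1/8
New EstRTT = (1 - alpha) * EstRTT + alpha * SampleRTT
(7/8) * 150 = 131.25
(1/8) * 200 = 25
New EstRTT = 131.25 + 25 = 156.25 ms -> 156.25 ms (2 dp)

156.25


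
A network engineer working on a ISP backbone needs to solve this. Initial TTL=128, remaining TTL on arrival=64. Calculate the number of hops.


Given: initial TTL = 128, received TTL = 64
Hops = initial TTL - received TTL
Hops = 128 - 64 = 64

64


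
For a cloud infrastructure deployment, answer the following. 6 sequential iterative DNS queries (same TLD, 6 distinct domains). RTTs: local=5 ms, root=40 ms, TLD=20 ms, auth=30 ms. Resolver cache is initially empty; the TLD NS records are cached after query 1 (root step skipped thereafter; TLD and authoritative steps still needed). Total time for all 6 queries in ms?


Lookup 1 (cold cache): local + root + TLD + auth = 5 + 40 + 20 + 30 = 95 ms
Lookups 2..6 (TLD NS cached -> skip root; new domain -> still ask TLD and auth): local + TLD + auth = 5 + 20 + 30 = 55 ms each
Remaining 5 lookups: 5 * 55 = 275 ms
Total = 95 + 275 = 370 ms

370


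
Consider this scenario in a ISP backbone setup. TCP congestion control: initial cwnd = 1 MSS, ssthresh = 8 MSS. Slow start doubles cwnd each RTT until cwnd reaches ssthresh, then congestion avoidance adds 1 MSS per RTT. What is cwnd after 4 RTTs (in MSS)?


RTT 0: cwnd = 1 MSS (initial)
RTT 1: cwnd = 2 MSS (slow start, doubled)
RTT 2: cwnd = 4 MSS (slow start, doubled)
RTT 3: cwnd = 8 MSS (slow start, doubled)
RTT 4: cwnd = 9 MSS (congestion avoidance, +1)

9


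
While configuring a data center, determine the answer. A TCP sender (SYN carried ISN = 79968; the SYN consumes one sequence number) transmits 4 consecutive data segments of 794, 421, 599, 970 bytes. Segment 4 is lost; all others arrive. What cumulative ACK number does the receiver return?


SYN uses sequence number 79968; first data byte = ISN + 1 = 79969.
Segment 1: SEQ = 79969, len = 794 B, covers [79969, 80762]
Segment 2: SEQ = 80763, len = 421 B, covers [80763, 81183]
Segment 3: SEQ = 81184, len = 599 B, covers [81184, 81782]
Segment 4: SEQ = 81783, len = 970 B, covers [81783, 82752] [LOST]
In-order data received: bytes [79969, 81782] (segments 1..3).
Segment 4 missing -> gap begins at byte 81783.
Cumulative ACK = next expected in-order byte = 79969 + 794 + 421 + 599 = 81783

81783


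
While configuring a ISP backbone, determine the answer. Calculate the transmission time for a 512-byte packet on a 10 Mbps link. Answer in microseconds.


Given: packet = 512 bytes, bandwidth = 10 Mbps
Packet in bits = 512 * 8 = 4096 bits
Bandwidth = 10 * 10^6 = 10000000 bps
Time = 4096 / 10000000 seconds
Time in us = 4096 * 10^6 / 10000000 = 409.6

409.6


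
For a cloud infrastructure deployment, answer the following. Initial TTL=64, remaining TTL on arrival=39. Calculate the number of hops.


Given: initial TTL = 64, received TTL = 39
Hops = initial TTL - received TTL
Hops = 64 - 39 = 25

25


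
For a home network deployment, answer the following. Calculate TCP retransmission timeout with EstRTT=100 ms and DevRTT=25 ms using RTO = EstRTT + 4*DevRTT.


Given: EstRTT = 100 ms, DevRTT = 25 ms
Timeout = EstRTT + 4 * DevRTT
4 * DevRTT = 4 * 25 = 100
Timeout = 100 + 100 = 200 ms

200


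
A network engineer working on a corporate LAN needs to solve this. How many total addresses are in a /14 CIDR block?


Given: CIDR prefix /14
Host bits = 32 - 14 = 18
Total addresses = 2^18 = 262144

262144


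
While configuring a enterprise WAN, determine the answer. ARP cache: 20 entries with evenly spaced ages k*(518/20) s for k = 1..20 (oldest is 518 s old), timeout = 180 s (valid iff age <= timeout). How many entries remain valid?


Ages are k * 518/20 s for k = 1..20 (spacing = 25.9000 s).
Entry k is valid iff k * 518/20 <= 180 iff k <= 20 * 180 / 518 = 6.9498
n_valid = floor(6.9498) = 6
(n_stale = 20 - 6 = 14)

6


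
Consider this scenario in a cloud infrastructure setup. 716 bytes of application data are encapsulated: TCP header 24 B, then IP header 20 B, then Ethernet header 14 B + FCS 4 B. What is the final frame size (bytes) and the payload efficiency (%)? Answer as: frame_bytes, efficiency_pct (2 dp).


TCP segment = 716 + 24 = 740 B
IP packet = 740 + 20 = 760 B
Ethernet frame = 760 + 14 + 4 = 778 B
Efficiency = app / frame = 716 / 778 = 0.920308 = 92.0308% -> 92.03% (2 dp)

778, 92.03


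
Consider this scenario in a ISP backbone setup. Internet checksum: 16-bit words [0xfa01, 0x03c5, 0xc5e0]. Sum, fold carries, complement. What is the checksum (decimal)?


Given words: [0xfa01, 0x03c5, 0xc5e0]
Step 1: Sum all words
Raw sum = 64001 + 965 + 50656 = 115622
Step 2: Fold carry: (50086 + 1) = 50087
One's complement = ~50087 & 0xFFFF = 15448

15448


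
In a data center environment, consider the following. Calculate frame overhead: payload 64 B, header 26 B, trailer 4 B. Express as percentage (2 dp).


Given: payload = 64 B, header = 26 B, trailer = 4 B
Overhead bytes = header + trailer = 26 + 4 = 30
Total frame = payload + overhead = 64 + 30 = 94
Overhead % = 30 / 94 * 100 = 31.9149% -> 31.91% (2 dp)

31.91


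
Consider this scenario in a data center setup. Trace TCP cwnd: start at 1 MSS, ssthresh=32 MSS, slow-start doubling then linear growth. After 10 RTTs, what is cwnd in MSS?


RTT 0: cwnd = 1 MSS (initial)
RTT 1: cwnd = 2 MSS (slow start, doubled)
RTT 2: cwnd = 4 MSS (slow start, doubled)
RTT 3: cwnd = 8 MSS (slow start, doubled)
RTT 4: cwnd = 16 MSS (slow start, doubled)
RTT 5: cwnd = 32 MSS (slow start, doubled)
RTT 6: cwnd = 33 MSS (congestion avoidance, +1)
RTT 7: cwnd = 34 MSS (congestion avoidance, +1)
RTT 8: cwnd = 35 MSS (congestion avoidance, +1)
RTT 9: cwnd = 36 MSS (congestion avoidance, +1)
RTT 10: cwnd = 37 MSS (congestion avoidance, +1)

37


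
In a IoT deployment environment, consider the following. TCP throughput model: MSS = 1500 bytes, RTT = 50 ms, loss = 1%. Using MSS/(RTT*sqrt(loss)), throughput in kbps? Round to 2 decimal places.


Given: MSS = 1500 bytes, RTT = 50 ms, loss = 1%
RTT in seconds = 50 / 1000 = 0.05
Loss rate = 1% = 0.01
sqrt(loss) = sqrt(0.01) = 0.1
Throughput (bytes/s) = 1500 / (0.05 * 0.1) = 300000.0000
Throughput (kbps) = 300000.0000 * 8 / 1000 = 2400.000000 -> 2400.00 kbps (2 dp)

2400.00


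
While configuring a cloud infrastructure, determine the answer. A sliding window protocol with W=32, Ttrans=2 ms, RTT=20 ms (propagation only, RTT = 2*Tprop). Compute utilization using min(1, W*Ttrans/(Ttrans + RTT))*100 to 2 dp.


Given: W = 32, Ttrans = 2 ms, RTT = 20 ms (= 2 * Tprop, Tprop = 10 ms)
Cycle time = Ttrans + RTT = 2 + 20 = 22 ms (first packet sent until its ACK returns)
W * Ttrans = 32 * 2 = 64 ms of sending per cycle
W * Ttrans / (Ttrans + RTT) = 64 / 22 = 2.909091
U = min(1, 2.909091) = 1.000000
U% = 100.00%

100.00


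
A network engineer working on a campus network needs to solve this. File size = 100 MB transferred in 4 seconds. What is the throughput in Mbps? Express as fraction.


Given: file = 100 MB, time = 4 s
File in Mb = 100 * 8 = 800 Mb
Throughput = 800 / 4 Mbps
Throughput = 200 Mbps

200


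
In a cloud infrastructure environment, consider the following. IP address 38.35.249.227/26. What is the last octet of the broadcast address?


Given: IP = 38.35.249.227, prefix = /26
Host bits = 32 - 26 = 6
Network last octet = 227 AND mask = 192
Host part size = 2^6 - 1 = 63
Broadcast last octet = 192 OR 63 = 255

255


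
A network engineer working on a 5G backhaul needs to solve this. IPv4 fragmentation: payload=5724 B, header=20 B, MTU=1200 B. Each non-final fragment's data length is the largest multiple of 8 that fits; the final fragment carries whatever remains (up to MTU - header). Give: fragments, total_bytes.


Max data per non-final fragment = floor((MTU - header)/8)*8 = floor((1200 - 20)/8)*8 = floor(1180/8)*8 = 1176 B
Final fragment needs no 8-byte alignment: it can carry up to MTU - header = 1180 B
Non-final fragments needed = ceil((payload - 1180) / 1176) = ceil(4544/1176) = ceil(3.8639) = 4
Number of fragments = 4 + 1 = 5
Fragment sizes (data): 4 * 1176 B + 1020 B (last, 1020 <= 1180 OK)
Total bytes sent = payload + n_frags * header = 5724 + 5*20 = 5724 + 100 = 5824 B

5, 5824


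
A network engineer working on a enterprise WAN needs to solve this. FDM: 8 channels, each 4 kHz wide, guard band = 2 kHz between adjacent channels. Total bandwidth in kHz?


Given: 8 channels, 4 kHz each, guard = 2 kHz
Channel bandwidth = 8 * 4 = 32 kHz
Guard bands = 7 gaps * 2 kHz = 14 kHz
Total = 32 + 14 = 46 kHz

46


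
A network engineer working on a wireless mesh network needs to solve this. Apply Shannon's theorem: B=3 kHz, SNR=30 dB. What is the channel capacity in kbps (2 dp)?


Given: B = 3 kHz, SNR = 30 dB
SNR linear = 10^(30/10) = 1000
1 + SNR = 1001
log2(1001) = 9.9672262588
C = 3 * 1000 * 9.9672262588 = 29901.6788 bps
C = 29.901679 kbps -> 29.90 kbps (2 dp)

29.90


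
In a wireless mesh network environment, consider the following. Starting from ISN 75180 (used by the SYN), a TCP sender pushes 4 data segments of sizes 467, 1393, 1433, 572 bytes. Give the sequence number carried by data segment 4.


The SYN occupies sequence number ISN = 75180, so the first data byte is ISN + 1 = 75181.
SEQ of data segment i = (ISN + 1) + sum of payload sizes of segments 1..i-1.
Segment 1: SEQ = 75181, payload = 467 bytes
Segment 2: SEQ = 75648, payload = 1393 bytes
Segment 3: SEQ = 77041, payload = 1433 bytes
Segment 4: SEQ = 78474, payload = 572 bytes
SEQ of segment 4 = 75181 + 467 + 1393 + 1433 = 78474

78474


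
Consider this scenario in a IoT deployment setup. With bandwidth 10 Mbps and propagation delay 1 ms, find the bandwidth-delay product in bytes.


Given: bandwidth = 10 Mbps, delay = 1 ms
BDP in bits = 10 * 10^6 * 1 / 1000
BDP in bits = 10000
BDP in bytes = 10000 / 8 = 1250

1250


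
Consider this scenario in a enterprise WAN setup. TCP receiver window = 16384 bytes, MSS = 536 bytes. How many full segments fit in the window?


Given: RWND = 16384 bytes, MSS = 536 bytes
Full segments = floor(RWND / MSS)
Full segments = floor(16384 / 536)
Full segments = floor(30.5672) = 30

30


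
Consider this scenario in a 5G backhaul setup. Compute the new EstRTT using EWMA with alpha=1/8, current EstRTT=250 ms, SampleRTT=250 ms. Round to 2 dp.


Given: EstRTT = 250 ms, SampleRTT = 250 ms, alpha = 1/8
New EstRTT = (1 - alpha) * EstRTT + alpha * SampleRTT
(7/8) * 250 = 218.75
(1/8) * 250 = 31.25
New EstRTT = 218.75 + 31.25 = 250 ms -> 250.00 ms (2 dp)

250.00


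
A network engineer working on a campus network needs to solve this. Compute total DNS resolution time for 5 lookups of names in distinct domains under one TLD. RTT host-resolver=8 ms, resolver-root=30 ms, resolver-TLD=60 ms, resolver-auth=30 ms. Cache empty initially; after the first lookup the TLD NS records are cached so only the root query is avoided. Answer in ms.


Lookup 1 (cold cache): local + root + TLD + auth = 8 + 30 + 60 + 30 = 128 ms
Lookups 2..5 (TLD NS cached -> skip root; new domain -> still ask TLD and auth): local + TLD + auth = 8 + 60 + 30 = 98 ms each
Remaining 4 lookups: 4 * 98 = 392 ms
Total = 128 + 392 = 520 ms

520


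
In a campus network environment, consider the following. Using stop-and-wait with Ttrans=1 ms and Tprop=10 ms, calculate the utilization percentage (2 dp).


Given: Ttrans = 1 ms, Tprop = 10 ms
RTT = 2 * Tprop = 2 * 10 = 20 ms
U = Ttrans / (Ttrans + RTT)
U = 1 / (1 + 20)
U = 1 / 21 = 0.047619
U% = 4.76%

4.76


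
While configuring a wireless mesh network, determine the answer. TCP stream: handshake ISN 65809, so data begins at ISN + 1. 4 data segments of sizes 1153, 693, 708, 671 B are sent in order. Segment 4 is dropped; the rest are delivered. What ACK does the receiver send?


SYN uses sequence number 65809; first data byte = ISN + 1 = 65810.
Segment 1: SEQ = 65810, len = 1153 B, covers [65810, 66962]
Segment 2: SEQ = 66963, len = 693 B, covers [66963, 67655]
Segment 3: SEQ = 67656, len = 708 B, covers [67656, 68363]
Segment 4: SEQ = 68364, len = 671 B, covers [68364, 69034] [LOST]
In-order data received: bytes [65810, 68363] (segments 1..3).
Segment 4 missing -> gap begins at byte 68364.
Cumulative ACK = next expected in-order byte = 65810 + 1153 + 693 + 708 = 68364

68364


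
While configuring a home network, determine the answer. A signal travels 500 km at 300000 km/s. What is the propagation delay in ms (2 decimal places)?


Given: distance = 500 km, speed = 300000 km/s
Delay = distance / speed = 500 / 300000 seconds
Delay in ms = 500 * 1000 / 300000
Delay = 1.6667 ms
Rounded to 2 dp = 1.67 ms

1.67


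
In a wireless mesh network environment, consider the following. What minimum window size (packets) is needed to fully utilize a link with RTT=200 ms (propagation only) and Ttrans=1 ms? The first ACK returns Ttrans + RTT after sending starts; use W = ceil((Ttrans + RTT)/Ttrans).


Given: Ttrans = 1 ms, RTT = 200 ms (= 2 * Tprop, Tprop = 100 ms)
Time until first ACK returns = Ttrans + RTT = 1 + 200 = 201 ms
Need W * Ttrans >= Ttrans + RTT  ->  W >= (Ttrans + RTT) / Ttrans
(Ttrans + RTT) / Ttrans = 201 / 1 = 201
W_min = ceil(201) = 201

201


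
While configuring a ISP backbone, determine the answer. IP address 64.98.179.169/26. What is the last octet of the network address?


Given: IP = 64.98.179.169, prefix = /26
Subnet mask = 255.255.255.192
Last octet of IP: 169
Last octet of mask: 192
Network last octet = 169 AND 192 = 128

128


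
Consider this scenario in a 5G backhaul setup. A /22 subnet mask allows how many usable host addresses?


Given: subnet mask /22
Host bits = 32 - 22 = 10
Total addresses = 2^10 = 1024
Usable hosts = 1024 - 2 (network + broadcast) = 1022

1022
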